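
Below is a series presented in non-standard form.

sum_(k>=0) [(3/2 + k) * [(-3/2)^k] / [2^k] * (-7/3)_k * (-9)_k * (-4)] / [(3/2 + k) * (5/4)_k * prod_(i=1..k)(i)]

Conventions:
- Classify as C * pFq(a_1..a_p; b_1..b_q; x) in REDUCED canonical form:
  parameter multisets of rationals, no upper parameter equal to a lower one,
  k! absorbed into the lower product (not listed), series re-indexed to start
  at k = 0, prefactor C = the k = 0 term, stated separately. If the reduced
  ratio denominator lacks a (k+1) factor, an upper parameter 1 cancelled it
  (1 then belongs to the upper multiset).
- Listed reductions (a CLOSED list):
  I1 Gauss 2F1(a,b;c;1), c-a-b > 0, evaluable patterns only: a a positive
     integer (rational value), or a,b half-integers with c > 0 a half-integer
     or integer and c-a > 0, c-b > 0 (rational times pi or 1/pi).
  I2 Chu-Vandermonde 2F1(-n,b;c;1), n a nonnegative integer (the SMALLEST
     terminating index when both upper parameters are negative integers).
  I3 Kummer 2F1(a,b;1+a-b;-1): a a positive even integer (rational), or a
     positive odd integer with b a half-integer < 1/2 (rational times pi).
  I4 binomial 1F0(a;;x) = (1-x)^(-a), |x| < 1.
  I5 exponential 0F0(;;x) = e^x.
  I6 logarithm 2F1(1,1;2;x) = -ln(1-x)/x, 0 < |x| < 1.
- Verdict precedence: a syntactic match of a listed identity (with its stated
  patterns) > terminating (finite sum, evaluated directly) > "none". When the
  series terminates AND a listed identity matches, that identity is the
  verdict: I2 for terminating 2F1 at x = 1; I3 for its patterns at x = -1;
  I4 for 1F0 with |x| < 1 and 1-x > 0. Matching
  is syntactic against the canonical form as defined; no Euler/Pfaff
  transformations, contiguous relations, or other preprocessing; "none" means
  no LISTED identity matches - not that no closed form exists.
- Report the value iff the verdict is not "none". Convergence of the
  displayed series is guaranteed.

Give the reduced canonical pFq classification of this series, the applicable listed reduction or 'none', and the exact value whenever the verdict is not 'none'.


At argument -3/4: a 2F1 with upper {-9, -7/3}, lower {5/4}, scaled by C = -4. Verdict: terminating (-9 upstairs). 10 nonzero terms in all; added directly. Value: -11252885528/480194325.

Key observation: t_0 = -4 here, and the two k-th powers (C = -4, x = -3/4) combine into one argument.
Adjacent-term ratio: r(k) = (-3/4) * (k-9) (k-7/3) / [(k+5/4) (k+1)] ; factor over Q: parameters, x = (-3/4), and C = -4.


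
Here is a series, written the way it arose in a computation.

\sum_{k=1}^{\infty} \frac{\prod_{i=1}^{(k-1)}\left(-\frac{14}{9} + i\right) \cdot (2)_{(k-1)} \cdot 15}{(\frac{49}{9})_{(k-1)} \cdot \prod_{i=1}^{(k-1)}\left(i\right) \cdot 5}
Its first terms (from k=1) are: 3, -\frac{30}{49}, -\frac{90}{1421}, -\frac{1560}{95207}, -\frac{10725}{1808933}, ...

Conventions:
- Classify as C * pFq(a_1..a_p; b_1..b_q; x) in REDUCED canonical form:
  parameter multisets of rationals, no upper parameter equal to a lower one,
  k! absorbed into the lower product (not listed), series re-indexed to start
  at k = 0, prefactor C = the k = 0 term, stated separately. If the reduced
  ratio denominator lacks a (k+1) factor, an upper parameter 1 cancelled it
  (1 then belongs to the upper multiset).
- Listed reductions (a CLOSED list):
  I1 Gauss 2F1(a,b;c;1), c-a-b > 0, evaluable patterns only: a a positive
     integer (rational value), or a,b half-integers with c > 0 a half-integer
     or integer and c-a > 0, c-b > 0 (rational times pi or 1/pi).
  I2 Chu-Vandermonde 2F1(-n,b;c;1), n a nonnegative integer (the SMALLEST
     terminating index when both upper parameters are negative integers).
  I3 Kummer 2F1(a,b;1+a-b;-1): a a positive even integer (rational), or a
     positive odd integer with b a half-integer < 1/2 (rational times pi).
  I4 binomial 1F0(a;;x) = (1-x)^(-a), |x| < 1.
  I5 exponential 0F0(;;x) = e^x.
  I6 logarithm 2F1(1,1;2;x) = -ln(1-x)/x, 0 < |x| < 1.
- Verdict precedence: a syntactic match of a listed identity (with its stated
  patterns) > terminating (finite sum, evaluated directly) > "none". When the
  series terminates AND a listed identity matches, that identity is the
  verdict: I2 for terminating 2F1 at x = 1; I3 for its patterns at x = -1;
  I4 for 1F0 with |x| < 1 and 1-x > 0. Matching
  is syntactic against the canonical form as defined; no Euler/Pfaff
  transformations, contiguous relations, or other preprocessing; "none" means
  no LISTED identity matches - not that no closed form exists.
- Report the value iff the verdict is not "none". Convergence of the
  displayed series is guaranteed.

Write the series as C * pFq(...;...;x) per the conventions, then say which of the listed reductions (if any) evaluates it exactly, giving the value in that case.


Canonical form: C = 3 times 2F1 with upper {-\frac{5}{9}, 2}, lower {\frac{49}{9}}, x = 1. Verdict: Gauss (I1, integer-parameter pattern) applies (x = 1: the Gamma ratio telescopes since c-a-b = 4 > 0 and a = 2 in Z>0). Its exact value is \frac{62}{27}.

First insight: x = 1 and the running product (C = 3, x = 1) telescopes to a rising factorial.
Term ratio: r(k) = 1 * (k-\frac{5}{9}) (k+2) / [(k+\frac{49}{9}) (k+1)] - rational; roots negated = parameters, x = 1, C = 3.


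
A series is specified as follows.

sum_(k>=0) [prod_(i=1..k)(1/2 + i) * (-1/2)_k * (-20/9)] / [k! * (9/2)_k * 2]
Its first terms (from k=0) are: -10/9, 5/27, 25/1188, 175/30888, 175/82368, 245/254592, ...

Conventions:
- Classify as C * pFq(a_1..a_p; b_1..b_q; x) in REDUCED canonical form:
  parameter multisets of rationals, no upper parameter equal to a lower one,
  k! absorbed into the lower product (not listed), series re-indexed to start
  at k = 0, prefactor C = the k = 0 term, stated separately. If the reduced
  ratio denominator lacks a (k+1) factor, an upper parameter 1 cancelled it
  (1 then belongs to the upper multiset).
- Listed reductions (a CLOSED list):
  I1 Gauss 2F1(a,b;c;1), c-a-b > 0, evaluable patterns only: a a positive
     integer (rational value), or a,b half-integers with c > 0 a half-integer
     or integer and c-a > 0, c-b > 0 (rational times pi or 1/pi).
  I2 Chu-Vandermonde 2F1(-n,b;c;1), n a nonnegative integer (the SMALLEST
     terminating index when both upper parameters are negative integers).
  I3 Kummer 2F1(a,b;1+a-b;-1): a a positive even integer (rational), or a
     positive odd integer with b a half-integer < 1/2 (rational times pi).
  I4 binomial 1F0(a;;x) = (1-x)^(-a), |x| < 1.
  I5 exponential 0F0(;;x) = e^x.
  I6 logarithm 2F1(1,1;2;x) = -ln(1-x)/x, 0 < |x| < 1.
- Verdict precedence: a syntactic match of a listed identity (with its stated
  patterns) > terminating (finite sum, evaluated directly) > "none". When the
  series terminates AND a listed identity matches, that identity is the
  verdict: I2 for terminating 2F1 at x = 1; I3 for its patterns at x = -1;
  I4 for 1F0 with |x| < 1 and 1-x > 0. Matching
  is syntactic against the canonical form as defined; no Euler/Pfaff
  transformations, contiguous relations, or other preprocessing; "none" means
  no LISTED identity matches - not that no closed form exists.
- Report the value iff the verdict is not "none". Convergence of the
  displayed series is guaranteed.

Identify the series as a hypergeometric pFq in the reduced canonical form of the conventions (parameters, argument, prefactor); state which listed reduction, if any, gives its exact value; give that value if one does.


Prefactor -10/9, argument 1: 2F1 with upper {-1/2, 3/2} over lower {9/2}. Verdict: this is Gauss's theorem I1 (half-integer case) (x = 1; upper {-1/2, 3/2} half-integers, c = 9/2 in the evaluable pattern). Sum: (-875/3072) * pi.

First insight: x = 1 and the running product (C = -10/9, x = 1) telescopes to a rising factorial.
Consecutive-term ratio: r(k) = 1 * (k-1/2) (k+3/2) / [(k+9/2) (k+1)] ; factor over Q: parameters, x = 1, and C = -10/9.


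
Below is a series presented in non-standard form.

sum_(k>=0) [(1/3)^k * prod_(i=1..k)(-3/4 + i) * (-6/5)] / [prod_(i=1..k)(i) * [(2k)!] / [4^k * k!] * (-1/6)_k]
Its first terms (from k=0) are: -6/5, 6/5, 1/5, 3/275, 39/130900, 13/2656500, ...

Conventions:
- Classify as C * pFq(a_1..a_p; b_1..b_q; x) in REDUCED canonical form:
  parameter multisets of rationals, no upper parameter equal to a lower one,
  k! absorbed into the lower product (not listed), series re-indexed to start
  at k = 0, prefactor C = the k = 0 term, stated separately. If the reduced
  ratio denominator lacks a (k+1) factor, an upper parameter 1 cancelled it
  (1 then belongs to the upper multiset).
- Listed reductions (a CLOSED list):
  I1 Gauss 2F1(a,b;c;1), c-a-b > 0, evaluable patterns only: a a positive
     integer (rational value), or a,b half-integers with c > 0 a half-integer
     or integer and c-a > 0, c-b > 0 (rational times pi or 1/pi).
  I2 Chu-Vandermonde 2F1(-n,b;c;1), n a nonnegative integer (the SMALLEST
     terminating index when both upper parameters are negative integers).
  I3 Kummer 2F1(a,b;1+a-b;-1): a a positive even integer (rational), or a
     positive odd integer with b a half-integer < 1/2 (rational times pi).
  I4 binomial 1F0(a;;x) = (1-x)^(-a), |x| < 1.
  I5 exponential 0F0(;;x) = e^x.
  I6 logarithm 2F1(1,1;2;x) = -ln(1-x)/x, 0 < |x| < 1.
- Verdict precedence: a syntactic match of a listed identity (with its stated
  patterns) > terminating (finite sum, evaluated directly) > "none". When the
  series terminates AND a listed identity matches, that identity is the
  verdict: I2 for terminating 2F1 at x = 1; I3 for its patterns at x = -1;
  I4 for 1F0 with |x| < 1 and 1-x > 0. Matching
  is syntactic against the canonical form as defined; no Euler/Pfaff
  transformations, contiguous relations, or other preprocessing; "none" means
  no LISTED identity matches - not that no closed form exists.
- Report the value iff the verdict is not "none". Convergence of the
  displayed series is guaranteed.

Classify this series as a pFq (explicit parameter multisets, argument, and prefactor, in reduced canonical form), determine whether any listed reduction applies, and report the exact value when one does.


Prefactor -6/5, argument 1/3: 1F2 with upper {1/4} over lower {-1/6, 1/2}. Verdict: none. A 1F2 with upper {1/4} fits none of I1-I6 at x = 1/3; the sum runs forever.

The tell: from the first term -6/5: the lower (2k)!/(4^k k!) block (C = -6/5) is (1/2)_k.
Consecutive-term ratio: r(k) = (1/3) * (k+1/4) / [(k-1/6) (k+1/2) (k+1)] - poly over poly, x = (1/3) from leading terms; C = -6/5 at k = 0.


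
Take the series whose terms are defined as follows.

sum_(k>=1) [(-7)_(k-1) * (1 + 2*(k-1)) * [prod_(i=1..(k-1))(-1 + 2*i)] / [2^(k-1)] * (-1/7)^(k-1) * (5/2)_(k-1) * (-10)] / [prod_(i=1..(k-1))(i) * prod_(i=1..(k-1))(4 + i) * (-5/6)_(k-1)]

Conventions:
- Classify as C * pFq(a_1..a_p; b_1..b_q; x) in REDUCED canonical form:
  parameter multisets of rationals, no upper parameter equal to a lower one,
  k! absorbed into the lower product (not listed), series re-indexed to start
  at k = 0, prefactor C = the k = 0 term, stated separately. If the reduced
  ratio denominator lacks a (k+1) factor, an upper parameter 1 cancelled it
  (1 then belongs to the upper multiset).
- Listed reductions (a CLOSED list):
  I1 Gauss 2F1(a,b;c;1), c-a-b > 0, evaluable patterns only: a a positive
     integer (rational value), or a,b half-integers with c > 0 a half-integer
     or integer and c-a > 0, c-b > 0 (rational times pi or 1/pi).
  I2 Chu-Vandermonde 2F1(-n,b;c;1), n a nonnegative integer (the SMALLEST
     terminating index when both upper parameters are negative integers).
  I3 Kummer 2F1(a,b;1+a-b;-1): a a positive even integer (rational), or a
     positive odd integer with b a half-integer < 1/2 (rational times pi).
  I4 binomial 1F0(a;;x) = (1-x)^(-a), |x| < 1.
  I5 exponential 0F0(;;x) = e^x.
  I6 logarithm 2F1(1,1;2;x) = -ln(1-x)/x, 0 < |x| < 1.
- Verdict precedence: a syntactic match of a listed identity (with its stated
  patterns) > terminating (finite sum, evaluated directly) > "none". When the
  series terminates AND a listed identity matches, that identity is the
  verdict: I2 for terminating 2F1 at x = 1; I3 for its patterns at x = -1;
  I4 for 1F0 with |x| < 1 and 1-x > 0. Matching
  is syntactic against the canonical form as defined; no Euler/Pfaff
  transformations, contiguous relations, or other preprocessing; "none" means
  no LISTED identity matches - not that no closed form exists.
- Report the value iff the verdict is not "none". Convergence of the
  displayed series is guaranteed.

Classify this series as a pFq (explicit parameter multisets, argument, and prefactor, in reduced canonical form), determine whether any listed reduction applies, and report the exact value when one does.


The tell: with t_0 = -10, the product of the first k integers (prefactor -10) is k!.
Consecutive-term ratio: r(k) = (-1/7) * (k-7) (k+3/2) (k+5/2) / [(k-5/6) (k+5) (k+1)] - rational in k, leading ratio (-1/7); with t_0 = -10, classification follows.

The series (x = -1/7) is 3F2: upper {-7, 3/2, 5/2}, lower {-5/6, 5}, prefactor -10. Verdict: terminating at k = 7: the factor (-7)_k kills every later term; summing the 8 survivors is exact. Hence: 3342764031542711/64572096010240.


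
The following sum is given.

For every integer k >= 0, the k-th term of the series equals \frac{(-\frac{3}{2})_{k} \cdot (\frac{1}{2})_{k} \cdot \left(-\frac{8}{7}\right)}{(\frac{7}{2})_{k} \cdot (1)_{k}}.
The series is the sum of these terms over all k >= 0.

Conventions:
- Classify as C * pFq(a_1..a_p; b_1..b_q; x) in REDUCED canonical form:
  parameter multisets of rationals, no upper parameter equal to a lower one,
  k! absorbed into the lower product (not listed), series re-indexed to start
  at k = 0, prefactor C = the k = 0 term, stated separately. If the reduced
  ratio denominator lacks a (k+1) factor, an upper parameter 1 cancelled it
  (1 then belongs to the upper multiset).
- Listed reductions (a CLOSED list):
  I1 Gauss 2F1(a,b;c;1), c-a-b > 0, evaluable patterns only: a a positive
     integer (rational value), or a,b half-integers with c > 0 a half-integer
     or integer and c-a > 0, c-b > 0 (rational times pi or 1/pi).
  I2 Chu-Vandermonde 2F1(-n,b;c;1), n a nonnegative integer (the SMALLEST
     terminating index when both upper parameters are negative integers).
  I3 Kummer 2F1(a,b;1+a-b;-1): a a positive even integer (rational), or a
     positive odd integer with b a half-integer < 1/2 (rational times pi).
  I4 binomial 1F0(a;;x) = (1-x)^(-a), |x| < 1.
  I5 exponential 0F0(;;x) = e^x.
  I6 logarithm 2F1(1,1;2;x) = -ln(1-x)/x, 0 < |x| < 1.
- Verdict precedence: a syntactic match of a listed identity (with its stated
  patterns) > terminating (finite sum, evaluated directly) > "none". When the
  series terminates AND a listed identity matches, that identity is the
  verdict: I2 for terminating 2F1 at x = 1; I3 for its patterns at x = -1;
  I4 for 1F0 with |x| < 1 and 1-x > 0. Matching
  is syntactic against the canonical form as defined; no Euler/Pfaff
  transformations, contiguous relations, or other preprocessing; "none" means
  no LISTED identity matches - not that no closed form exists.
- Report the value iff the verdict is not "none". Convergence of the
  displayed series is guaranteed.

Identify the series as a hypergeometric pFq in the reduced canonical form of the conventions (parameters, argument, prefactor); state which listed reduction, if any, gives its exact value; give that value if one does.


Prefactor -\frac{8}{7}, argument 1: 2F1 with upper {-\frac{3}{2}, \frac{1}{2}} over lower {\frac{7}{2}}. Verdict at x = 1: Gauss's theorem I1 (half-integer case) matches (x = 1; upper {-\frac{3}{2}, \frac{1}{2}} half-integers, c = \frac{7}{2} in the evaluable pattern). Exact value: \left(-\frac{75}{256}\right) \cdot \pi.

First insight: t_0 being -\frac{8}{7}, (1)_k (C = -8/7) is k! itself.
Ratio: r(k) = 1 * (k-\frac{3}{2}) (k+\frac{1}{2}) / [(k+\frac{7}{2}) (k+1)] - rational in k, leading ratio 1; with t_0 = -\frac{8}{7}, classification follows.


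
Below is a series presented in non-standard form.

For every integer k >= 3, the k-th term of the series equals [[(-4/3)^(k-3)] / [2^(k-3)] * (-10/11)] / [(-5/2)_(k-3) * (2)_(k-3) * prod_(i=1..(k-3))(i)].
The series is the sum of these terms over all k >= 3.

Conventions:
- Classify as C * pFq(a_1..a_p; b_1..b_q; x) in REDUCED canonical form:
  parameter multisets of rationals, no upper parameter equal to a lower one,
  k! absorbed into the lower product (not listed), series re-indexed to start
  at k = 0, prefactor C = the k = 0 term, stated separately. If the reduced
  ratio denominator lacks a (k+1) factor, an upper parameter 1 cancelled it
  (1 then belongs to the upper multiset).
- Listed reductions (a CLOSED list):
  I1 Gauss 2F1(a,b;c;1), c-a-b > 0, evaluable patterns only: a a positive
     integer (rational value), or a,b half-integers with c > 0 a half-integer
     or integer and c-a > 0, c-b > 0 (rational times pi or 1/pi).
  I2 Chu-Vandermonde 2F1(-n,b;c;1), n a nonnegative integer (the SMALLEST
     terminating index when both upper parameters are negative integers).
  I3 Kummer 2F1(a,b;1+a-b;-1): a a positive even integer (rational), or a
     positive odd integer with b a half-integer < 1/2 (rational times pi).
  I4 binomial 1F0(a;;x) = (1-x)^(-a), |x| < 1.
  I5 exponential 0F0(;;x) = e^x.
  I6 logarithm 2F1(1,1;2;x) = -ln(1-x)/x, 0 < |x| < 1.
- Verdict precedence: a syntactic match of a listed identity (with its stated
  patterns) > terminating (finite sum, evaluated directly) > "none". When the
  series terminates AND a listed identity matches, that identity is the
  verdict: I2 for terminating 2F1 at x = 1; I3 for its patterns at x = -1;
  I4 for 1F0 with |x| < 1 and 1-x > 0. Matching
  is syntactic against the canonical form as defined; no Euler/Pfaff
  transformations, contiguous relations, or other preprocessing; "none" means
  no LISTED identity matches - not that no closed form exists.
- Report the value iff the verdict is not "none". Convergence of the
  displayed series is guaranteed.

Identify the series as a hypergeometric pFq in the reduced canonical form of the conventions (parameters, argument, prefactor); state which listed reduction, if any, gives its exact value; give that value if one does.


At argument -2/3: a 0F2 with upper {-}, lower {-5/2, 2}, scaled by C = -10/11. Verdict: none. Every listed pattern misses the 0F2 form at -2/3, upper {-}.

First insight: x = (-2/3) and the two k-th powers (C = -10/11, x = -2/3) combine into one argument.
Ratio: r(k) = (-2/3) * 1 / [(k-5/2) (k+2) (k+1)] ; factor over Q: parameters, x = (-2/3), and C = -10/11.


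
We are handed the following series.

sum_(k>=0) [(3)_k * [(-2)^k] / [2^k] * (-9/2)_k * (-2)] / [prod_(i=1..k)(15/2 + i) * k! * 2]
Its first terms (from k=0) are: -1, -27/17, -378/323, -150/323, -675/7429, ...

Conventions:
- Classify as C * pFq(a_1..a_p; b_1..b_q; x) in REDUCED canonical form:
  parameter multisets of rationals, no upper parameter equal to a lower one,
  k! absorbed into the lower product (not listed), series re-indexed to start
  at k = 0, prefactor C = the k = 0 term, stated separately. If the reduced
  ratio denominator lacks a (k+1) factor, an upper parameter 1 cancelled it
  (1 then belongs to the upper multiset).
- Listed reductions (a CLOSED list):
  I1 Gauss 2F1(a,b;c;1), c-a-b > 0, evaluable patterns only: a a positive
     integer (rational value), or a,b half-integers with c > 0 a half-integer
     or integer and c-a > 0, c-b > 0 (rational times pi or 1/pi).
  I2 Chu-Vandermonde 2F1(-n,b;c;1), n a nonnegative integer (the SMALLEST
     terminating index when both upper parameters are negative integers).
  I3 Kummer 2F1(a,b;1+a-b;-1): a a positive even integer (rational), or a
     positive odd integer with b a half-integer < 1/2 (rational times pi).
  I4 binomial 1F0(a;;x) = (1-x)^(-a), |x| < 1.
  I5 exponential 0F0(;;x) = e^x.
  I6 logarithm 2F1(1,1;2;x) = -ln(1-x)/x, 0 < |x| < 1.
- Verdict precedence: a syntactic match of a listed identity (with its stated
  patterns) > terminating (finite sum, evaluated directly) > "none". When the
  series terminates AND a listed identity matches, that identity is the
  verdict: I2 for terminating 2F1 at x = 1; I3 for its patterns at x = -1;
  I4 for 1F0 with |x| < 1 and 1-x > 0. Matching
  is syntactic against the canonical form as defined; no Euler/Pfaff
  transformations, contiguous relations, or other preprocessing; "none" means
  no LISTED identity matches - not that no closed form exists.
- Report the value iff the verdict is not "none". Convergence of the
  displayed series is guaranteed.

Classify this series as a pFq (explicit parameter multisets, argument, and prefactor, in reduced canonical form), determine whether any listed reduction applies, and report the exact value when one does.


Key step: t_0 = -1 here, and the lower running product (C = -1) is a rising factorial.
Step ratio: r(k) = (-1) * (k-9/2) (k+3) / [(k+17/2) (k+1)] ; factor over Q: parameters, x = (-1), and C = -1.

Prefactor -1, argument -1: 2F1 with upper {-9/2, 3} over lower {17/2}. Verdict (x = -1): Kummer's theorem (I3) applies (x = -1; c = 17/2 equals 1+a-b for upper {-9/2, 3}: listed pattern). Exact value: (-45045/32768) * pi.


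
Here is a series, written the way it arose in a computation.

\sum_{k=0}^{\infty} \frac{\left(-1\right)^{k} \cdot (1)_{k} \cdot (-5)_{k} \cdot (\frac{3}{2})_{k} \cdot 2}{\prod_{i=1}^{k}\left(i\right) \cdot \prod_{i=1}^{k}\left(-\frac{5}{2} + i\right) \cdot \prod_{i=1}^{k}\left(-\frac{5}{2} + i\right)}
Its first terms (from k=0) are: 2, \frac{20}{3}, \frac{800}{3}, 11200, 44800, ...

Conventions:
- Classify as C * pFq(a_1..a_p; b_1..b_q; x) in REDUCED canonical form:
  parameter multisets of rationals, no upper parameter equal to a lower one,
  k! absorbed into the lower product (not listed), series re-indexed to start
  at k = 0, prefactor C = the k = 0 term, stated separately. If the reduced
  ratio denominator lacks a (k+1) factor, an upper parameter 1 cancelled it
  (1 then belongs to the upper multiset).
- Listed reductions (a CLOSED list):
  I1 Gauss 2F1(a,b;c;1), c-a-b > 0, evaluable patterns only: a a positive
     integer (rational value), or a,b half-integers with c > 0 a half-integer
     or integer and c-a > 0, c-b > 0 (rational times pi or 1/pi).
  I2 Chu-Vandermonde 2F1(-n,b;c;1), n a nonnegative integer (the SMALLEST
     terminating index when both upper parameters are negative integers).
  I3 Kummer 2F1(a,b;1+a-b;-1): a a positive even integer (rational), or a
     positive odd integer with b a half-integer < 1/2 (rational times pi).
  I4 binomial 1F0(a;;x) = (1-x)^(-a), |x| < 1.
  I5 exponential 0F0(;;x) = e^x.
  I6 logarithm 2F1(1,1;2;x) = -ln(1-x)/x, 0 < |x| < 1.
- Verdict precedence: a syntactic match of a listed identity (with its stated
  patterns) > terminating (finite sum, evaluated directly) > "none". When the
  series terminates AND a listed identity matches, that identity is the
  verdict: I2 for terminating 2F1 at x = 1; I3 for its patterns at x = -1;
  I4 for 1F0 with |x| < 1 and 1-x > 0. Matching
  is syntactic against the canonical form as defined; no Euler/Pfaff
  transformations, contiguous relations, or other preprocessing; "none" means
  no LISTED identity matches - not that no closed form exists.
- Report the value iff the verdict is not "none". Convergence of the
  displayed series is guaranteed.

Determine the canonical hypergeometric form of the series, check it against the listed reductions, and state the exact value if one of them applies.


At argument -1: a 3F2 with upper {-5, 1, \frac{3}{2}}, lower {-\frac{3}{2}, -\frac{3}{2}}, scaled by C = 2. Verdict: terminating at k = 5: the factor (-5)_k kills every later term; summing the 6 survivors is exact. Its exact value is \frac{287098}{3}.

First insight: from the first term 2: the lower running product (prefactor 2) is a rising factorial.
Consecutive-term ratio: r(k) = -1 * (k-5) (k+1) (k+\frac{3}{2}) / [(k-\frac{3}{2}) (k-\frac{3}{2}) (k+1)] ; factor over Q: parameters, x = -1, and C = 2.


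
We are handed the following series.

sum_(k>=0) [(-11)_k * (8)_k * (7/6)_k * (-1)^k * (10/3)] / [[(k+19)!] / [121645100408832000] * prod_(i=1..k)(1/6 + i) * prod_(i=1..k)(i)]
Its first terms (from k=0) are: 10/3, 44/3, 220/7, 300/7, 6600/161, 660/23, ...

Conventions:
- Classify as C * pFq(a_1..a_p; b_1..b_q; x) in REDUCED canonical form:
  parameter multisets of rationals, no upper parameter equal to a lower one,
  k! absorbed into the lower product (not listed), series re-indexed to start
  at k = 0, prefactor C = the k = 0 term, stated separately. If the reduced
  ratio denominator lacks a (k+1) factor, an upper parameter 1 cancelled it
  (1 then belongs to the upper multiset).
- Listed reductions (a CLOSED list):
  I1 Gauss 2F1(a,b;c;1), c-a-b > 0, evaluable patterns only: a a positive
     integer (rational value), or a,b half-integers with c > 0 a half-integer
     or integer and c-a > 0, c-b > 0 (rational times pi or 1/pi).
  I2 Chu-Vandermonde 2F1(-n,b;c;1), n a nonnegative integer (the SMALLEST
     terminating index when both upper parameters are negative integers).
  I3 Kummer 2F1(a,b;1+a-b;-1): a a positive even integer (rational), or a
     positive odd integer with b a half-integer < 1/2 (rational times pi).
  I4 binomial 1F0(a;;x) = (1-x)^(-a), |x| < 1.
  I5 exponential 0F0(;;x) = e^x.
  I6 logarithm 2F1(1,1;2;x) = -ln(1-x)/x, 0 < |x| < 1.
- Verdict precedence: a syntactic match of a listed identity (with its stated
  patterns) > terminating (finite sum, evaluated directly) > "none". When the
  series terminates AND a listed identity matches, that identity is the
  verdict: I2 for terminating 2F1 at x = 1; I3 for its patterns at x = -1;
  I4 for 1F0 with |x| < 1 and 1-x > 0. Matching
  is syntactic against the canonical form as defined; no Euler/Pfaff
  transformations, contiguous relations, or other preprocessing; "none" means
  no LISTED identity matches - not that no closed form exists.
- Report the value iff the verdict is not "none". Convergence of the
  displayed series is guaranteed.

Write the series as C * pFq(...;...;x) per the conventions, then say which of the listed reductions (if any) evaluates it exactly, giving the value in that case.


Canonical form: C = 10/3 times 2F1 with upper {-11, 8}, lower {20}, x = -1. Verdict (x = -1): the Kummer evaluation I3 applies (x = -1; c = 20 equals 1+a-b for upper {-11, 8}: listed pattern). Value: 1292/7.

First insight: from the first term 10/3: the parameter 7/6 appears in both the upper and lower lists and cancels.
Adjacent-term ratio: r(k) = (-1) * (k-11) (k+8) / [(k+20) (k+1)] - rational; roots negated = parameters, x = (-1), C = 10/3.


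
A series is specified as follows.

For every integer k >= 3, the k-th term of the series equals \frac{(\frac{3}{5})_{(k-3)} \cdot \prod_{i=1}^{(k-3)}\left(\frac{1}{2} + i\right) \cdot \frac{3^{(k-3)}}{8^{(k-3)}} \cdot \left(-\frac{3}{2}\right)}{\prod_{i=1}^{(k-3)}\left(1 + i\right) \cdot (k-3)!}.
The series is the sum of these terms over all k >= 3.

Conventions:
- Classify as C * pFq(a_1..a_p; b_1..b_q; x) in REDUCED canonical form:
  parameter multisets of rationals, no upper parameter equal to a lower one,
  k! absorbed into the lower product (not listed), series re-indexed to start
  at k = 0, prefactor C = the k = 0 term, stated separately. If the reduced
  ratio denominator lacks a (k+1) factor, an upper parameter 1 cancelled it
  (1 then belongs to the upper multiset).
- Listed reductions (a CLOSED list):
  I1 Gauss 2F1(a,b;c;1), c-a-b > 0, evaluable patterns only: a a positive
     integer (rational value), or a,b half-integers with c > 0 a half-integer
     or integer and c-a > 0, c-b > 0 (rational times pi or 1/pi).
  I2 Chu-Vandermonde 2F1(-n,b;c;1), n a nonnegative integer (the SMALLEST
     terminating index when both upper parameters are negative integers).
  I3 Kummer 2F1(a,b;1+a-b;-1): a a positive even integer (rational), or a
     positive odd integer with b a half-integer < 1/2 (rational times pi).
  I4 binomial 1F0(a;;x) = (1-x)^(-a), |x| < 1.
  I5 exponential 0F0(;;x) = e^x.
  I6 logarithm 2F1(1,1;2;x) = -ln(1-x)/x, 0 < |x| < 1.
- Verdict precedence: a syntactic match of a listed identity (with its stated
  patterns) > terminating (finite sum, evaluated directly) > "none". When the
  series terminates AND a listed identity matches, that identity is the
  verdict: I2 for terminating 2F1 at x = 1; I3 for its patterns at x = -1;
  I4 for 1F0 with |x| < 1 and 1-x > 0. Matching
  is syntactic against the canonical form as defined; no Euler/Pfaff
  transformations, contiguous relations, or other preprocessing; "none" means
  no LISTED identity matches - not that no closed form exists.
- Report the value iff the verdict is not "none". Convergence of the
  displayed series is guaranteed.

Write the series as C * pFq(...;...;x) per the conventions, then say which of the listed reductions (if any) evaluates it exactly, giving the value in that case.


At argument \frac{3}{8}: a 2F1 with upper {\frac{3}{5}, \frac{3}{2}}, lower {2}, scaled by C = -\frac{3}{2}. Verdict: none - this 2F1 at x = \frac{3}{8} matches no listed pattern, and upper {\frac{3}{5}, \frac{3}{2}} holds no stopper.

Structural cue: t_0 = -\frac{3}{2} here, and the two geometric factors (C = -3/2) combine into one argument.
Consecutive-term ratio: r(k) = \frac{3}{8} * (k+\frac{3}{5}) (k+\frac{3}{2}) / [(k+2) (k+1)] - rational in k. x = \frac{3}{8}; t_0 = -\frac{3}{2}; negate the roots.


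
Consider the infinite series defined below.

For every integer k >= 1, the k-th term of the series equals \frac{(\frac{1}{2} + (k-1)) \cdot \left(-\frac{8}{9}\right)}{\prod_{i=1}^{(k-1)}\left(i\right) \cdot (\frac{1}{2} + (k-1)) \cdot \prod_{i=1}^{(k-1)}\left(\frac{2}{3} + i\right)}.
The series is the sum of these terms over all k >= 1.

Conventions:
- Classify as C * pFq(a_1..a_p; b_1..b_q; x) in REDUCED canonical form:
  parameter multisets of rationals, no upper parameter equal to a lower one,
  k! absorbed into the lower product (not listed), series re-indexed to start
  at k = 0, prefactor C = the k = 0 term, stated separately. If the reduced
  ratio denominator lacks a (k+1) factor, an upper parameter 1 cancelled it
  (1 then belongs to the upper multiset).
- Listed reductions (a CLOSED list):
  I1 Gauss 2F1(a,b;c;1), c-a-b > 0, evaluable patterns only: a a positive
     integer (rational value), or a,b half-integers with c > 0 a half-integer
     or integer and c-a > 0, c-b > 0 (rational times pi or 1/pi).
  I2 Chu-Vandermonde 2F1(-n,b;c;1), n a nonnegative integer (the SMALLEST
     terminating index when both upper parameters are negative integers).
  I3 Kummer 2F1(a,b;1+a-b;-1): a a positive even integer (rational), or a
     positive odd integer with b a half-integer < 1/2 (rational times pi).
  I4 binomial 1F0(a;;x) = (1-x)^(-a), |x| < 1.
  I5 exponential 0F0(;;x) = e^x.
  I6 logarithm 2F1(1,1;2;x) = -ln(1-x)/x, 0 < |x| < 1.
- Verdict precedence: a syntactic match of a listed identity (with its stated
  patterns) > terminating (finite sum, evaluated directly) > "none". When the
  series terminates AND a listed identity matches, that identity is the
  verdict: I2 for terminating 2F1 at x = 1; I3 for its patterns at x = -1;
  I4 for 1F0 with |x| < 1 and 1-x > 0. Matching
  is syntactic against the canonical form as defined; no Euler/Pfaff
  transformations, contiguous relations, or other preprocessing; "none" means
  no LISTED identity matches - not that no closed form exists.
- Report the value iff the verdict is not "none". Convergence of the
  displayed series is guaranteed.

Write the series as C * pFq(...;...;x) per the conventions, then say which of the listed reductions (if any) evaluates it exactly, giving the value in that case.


Prefactor -\frac{8}{9}, argument 1: 0F1 with upper {-} over lower {\frac{5}{3}}. Verdict: none (x = 1): each listed identity misses the multisets {-} ; {\frac{5}{3}}.

Key step: t_0 being -\frac{8}{9}, the product of the first k integers (C = -8/9) is k!.
Step ratio: r(k) = 1 * 1 / [(k+\frac{5}{3}) (k+1)] - rational in k, leading ratio 1; with t_0 = -\frac{8}{9}, classification follows.


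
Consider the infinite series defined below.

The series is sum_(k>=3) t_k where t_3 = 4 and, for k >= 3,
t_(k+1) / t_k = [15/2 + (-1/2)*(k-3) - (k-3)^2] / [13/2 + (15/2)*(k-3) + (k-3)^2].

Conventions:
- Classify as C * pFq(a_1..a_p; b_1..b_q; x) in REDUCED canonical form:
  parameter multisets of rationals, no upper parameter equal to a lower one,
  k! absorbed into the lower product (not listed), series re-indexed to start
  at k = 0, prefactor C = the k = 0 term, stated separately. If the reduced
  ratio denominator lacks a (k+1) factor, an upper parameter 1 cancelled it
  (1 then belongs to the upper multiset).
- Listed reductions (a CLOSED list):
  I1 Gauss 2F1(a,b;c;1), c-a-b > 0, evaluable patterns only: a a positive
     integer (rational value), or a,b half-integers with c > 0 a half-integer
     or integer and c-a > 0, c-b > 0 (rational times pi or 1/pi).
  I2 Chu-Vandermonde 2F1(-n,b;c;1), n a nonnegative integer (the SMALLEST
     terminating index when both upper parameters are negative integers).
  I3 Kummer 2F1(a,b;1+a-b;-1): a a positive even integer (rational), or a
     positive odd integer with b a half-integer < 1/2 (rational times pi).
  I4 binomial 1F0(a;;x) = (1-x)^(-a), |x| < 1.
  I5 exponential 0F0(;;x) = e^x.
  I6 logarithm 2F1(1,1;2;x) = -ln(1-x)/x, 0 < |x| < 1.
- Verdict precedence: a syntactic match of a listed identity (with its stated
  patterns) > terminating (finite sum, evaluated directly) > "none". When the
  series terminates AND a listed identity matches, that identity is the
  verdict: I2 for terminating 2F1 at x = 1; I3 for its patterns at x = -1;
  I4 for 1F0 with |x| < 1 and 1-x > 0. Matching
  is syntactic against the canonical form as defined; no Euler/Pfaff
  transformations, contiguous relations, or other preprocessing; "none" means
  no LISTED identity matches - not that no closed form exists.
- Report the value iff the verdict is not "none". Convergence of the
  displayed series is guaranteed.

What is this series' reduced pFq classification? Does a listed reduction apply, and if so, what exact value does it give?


x = -1 here; the reduced form reads 2F1, upper {-5/2, 3}, lower {13/2}, C = 4. Verdict: this is Kummer's theorem (I3) (x = -1; c = 13/2 equals 1+a-b for upper {-5/2, 3}: listed pattern). Its exact value is (3465/1024) * pi.

Key step: with t_0 = 4, roots of the ratio polynomials (C = 4) are the negated parameters.
Step ratio: r(k) = (-1) * (k-5/2) (k+3) / [(k+13/2) (k+1)] - rational in k, leading ratio (-1); with t_0 = 4, classification follows.


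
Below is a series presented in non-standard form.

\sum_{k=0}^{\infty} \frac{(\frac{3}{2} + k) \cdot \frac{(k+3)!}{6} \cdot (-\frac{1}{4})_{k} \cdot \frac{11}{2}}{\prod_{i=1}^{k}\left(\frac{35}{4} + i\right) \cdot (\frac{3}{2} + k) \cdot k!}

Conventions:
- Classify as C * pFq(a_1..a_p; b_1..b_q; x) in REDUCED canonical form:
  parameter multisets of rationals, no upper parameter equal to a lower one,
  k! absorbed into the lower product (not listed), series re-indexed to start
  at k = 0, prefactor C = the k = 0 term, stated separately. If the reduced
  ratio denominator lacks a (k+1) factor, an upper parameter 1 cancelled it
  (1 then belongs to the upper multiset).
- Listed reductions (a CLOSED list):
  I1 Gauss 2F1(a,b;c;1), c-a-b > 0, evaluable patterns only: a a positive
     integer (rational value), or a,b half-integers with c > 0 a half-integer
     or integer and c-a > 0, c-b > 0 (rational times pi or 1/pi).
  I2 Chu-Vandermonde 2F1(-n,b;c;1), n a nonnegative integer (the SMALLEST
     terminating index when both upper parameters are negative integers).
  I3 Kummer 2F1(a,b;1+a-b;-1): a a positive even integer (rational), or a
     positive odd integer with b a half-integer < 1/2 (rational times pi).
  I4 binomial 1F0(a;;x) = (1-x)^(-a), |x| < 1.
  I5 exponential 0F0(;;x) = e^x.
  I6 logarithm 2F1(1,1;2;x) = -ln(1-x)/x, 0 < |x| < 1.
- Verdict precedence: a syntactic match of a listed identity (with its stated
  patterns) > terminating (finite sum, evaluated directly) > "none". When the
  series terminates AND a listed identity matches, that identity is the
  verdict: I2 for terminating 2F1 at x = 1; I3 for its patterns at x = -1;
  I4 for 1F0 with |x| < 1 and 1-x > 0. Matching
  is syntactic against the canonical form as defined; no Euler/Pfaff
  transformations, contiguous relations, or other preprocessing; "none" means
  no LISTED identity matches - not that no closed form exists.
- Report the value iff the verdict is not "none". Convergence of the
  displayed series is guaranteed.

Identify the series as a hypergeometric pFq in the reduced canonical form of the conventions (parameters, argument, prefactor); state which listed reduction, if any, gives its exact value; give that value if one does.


Key observation: x = 1 and k + 3/2 divides numerator and denominator alike; C = 11/2 after cancelling.
Adjacent-term ratio: r(k) = 1 * (k-\frac{1}{4}) (k+4) / [(k+\frac{39}{4}) (k+1)] - rational in k, leading ratio 1; with t_0 = \frac{11}{2}, classification follows.

Canonical form: C = \frac{11}{2} times 2F1 with upper {-\frac{1}{4}, 4}, lower {\frac{39}{4}}, x = 1. Verdict (x = 1): Gauss's theorem (I1) applies (x = 1: the Gamma ratio telescopes since c-a-b = 6 > 0 and a = 4 in Z>0). Exact value: \frac{39215}{8192}.


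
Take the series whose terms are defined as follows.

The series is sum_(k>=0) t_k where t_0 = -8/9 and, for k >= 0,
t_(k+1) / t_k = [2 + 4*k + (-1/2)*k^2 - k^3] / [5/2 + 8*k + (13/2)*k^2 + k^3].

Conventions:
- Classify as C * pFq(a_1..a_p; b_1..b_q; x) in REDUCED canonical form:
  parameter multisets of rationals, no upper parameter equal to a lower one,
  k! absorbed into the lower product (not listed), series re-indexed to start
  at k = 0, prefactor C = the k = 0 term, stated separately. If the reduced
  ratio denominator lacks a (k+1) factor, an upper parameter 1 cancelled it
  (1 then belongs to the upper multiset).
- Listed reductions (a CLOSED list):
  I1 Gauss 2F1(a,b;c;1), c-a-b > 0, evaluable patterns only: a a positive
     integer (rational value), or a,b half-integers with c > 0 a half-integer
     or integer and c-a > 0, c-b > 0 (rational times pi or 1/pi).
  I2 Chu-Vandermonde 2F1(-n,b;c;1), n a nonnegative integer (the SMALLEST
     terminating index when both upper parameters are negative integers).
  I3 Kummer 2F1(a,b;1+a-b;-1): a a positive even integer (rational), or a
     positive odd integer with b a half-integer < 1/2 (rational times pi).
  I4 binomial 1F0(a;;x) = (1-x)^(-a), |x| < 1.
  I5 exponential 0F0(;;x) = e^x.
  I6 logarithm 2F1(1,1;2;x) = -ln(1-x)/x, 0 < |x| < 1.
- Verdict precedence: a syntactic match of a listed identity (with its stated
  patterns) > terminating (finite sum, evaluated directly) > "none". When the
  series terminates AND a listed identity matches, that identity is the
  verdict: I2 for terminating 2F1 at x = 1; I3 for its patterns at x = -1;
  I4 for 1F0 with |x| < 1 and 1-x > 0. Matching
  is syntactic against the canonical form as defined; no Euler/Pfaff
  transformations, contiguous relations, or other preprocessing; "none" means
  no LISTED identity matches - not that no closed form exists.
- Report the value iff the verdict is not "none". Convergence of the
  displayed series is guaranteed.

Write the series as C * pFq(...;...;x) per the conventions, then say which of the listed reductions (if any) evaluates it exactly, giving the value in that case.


The series (x = -1) is 2F1: upper {-2, 2}, lower {5}, prefactor -8/9. Verdict: Kummer (I3) matches (x = -1; c = 5 equals 1+a-b for upper {-2, 2}: listed pattern). Its exact value is -16/9.

First insight: from the first term -8/9: roots of the ratio polynomials (C = -8/9) are the negated parameters.
Adjacent-term ratio: r(k) = (-1) * (k-2) (k+2) / [(k+5) (k+1)] - poly over poly, x = (-1) from leading terms; C = -8/9 at k = 0.


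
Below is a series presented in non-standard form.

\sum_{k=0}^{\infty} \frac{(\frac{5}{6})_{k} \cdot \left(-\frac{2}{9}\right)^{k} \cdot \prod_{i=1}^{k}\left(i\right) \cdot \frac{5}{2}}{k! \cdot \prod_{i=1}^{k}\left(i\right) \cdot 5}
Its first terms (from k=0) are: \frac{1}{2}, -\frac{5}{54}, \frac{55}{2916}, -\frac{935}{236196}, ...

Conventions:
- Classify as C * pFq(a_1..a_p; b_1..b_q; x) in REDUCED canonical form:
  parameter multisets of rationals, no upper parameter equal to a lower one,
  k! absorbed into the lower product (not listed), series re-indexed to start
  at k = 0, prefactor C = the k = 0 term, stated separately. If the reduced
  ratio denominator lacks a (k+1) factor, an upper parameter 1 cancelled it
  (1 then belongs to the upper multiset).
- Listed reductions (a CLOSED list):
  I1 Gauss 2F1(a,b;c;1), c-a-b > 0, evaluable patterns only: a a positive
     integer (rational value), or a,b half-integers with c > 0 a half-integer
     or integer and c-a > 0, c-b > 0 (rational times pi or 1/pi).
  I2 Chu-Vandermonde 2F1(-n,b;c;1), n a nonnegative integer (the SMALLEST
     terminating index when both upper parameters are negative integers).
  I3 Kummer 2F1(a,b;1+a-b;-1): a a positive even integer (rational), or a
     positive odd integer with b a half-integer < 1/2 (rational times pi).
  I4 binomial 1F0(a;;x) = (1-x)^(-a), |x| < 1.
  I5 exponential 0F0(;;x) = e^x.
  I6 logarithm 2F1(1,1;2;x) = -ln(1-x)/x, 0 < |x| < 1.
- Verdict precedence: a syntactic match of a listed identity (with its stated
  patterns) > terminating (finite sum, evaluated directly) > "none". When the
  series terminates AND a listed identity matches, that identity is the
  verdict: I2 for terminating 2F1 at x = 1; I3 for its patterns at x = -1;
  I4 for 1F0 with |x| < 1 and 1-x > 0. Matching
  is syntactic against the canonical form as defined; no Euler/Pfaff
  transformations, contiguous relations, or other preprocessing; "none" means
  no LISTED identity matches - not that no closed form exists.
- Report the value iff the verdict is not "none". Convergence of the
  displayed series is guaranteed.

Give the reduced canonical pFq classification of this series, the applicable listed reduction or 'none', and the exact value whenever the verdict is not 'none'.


The series (x = -\frac{2}{9}) is 1F0: upper {\frac{5}{6}}, lower {-}, prefactor \frac{1}{2}. Verdict: the binomial series (I4) fires (the 1F0 binomial series: exponent -5/6, x = -\frac{2}{9}). Value: \frac{1}{2} \cdot \left(\frac{11}{9}\right)^{-\frac{5}{6}}.

Structural cue: x = -\frac{2}{9} and the lower running product (prefactor 1/2) is a rising factorial.
Consecutive-term ratio: r(k) = -\frac{2}{9} * (k+\frac{5}{6}) / [(k+1)] - rational; roots negated = parameters, x = -\frac{2}{9}, C = \frac{1}{2}.
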